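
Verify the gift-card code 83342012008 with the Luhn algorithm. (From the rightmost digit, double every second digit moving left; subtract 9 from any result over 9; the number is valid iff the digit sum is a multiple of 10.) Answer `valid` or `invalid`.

From the right, keep odd positions and double even positions (subtract 9 from any doubled value over 9):
  doubled (positions 2,4,...): 0 4 0 8 6 → sum 18
  kept (positions 1,3,...): 8 0 1 2 3 8 → sum 22
Total = 40.
40 mod 10 = 0, so the number is valid.

valid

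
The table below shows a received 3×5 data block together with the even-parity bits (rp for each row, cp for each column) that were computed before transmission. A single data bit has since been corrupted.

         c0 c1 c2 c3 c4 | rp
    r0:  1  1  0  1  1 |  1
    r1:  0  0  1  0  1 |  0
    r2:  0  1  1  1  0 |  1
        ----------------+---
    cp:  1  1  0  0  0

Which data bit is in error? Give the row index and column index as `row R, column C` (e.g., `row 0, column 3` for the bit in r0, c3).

row 0, column 1

Recompute each row's even parity and compare to rp:
  r0: data parity 0, sent rp 1 → mismatch
  r1: data parity 0, sent rp 0 → ok
  r2: data parity 1, sent rp 1 → ok
Recompute each column's even parity and compare to cp:
  c0: data parity 1, sent cp 1 → ok
  c1: data parity 0, sent cp 1 → mismatch
  c2: data parity 0, sent cp 0 → ok
  c3: data parity 0, sent cp 0 → ok
  c4: data parity 0, sent cp 0 → ok
Exactly one row (r0) and one column (c1) fail → the flipped bit is at their intersection.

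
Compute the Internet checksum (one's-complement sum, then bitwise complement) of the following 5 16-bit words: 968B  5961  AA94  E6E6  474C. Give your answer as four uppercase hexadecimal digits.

374B

One's-complement addition (fold any carry out of bit 15 back into bit 0):
  0x968B + 0x5961 = 0x0EFEC
  0xEFEC + 0xAA94 = 0x19A80 → wrap carry → 0x9A81
  0x9A81 + 0xE6E6 = 0x18167 → wrap carry → 0x8168
  0x8168 + 0x474C = 0x0C8B4
One's-complement sum = 0xC8B4.
Checksum = ~0xC8B4 & 0xFFFF = 0x374B.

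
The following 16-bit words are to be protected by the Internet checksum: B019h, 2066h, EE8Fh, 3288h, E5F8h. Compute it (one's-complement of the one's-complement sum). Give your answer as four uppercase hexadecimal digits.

One's-complement addition (fold any carry out of bit 15 back into bit 0):
  0xB019 + 0x2066 = 0x0D07F
  0xD07F + 0xEE8F = 0x1BF0E → wrap carry → 0xBF0F
  0xBF0F + 0x3288 = 0x0F197
  0xF197 + 0xE5F8 = 0x1D78F → wrap carry → 0xD790
One's-complement sum = 0xD790.
Checksum = ~0xD790 & 0xFFFF = 0x286F.

286F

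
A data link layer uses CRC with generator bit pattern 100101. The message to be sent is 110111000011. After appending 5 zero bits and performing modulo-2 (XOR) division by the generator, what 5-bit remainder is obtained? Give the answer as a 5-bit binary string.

11110

Append 5 zeros: 11011100001100000. Divide by 100101 (XOR where the leading bit is 1):
  pos 0: 110111 XOR 100101 = 010010
  pos 1: 100100 XOR 100101 = 000001
  pos 6: 100011 XOR 100101 = 000110
  pos 9: 110000 XOR 100101 = 010101
  pos 10: 101010 XOR 100101 = 001111
Remainder (last 5 bits) = 11110. This is the CRC / FCS.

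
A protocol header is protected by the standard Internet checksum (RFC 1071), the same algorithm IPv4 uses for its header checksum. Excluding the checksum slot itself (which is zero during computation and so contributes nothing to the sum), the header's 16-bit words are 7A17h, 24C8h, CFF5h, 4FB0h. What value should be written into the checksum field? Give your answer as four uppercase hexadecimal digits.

One's-complement addition (fold any carry out of bit 15 back into bit 0):
  0x7A17 + 0x24C8 = 0x09EDF
  0x9EDF + 0xCFF5 = 0x16ED4 → wrap carry → 0x6ED5
  0x6ED5 + 0x4FB0 = 0x0BE85
One's-complement sum = 0xBE85.
Checksum = ~0xBE85 & 0xFFFF = 0x417A.

417A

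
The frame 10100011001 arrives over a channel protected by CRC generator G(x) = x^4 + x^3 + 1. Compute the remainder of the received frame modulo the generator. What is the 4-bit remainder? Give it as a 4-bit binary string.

0100

Modulo-2 division of 10100011001 by 11001:
  pos 0: 10100 XOR 11001 = 01101
  pos 1: 11010 XOR 11001 = 00011
  pos 4: 11110 XOR 11001 = 00111
  pos 6: 11101 XOR 11001 = 00100
Remainder = 0100 (nonzero — an error is detected).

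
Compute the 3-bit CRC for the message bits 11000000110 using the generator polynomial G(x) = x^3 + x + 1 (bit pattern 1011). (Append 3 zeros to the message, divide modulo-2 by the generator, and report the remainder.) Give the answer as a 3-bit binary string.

011

Append 3 zeros: 11000000110000. Divide by 1011 (XOR where the leading bit is 1):
  pos 0: 1100 XOR 1011 = 0111
  pos 1: 1110 XOR 1011 = 0101
  pos 2: 1010 XOR 1011 = 0001
  pos 5: 1001 XOR 1011 = 0010
  pos 7: 1010 XOR 1011 = 0001
  pos 10: 1000 XOR 1011 = 0011
Remainder (last 3 bits) = 011. This is the CRC / FCS.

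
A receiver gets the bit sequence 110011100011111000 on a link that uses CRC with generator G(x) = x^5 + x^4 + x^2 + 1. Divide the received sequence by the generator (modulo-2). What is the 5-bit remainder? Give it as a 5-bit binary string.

00000

Modulo-2 division of 110011100011111000 by 110101:
  pos 0: 110011 XOR 110101 = 000110
  pos 3: 110100 XOR 110101 = 000001
  pos 8: 101111 XOR 110101 = 011010
  pos 9: 110101 XOR 110101 = 000000
Remainder = 00000 (zero — the frame passes the CRC check).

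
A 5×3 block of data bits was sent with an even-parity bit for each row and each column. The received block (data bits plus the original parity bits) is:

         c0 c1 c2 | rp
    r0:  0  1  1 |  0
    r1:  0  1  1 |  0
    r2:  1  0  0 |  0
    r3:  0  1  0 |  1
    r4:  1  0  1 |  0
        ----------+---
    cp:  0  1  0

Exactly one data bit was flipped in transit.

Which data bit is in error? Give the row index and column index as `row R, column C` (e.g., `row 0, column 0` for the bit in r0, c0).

Recompute each row's even parity and compare to rp:
  r0: data parity 0, sent rp 0 → ok
  r1: data parity 0, sent rp 0 → ok
  r2: data parity 1, sent rp 0 → mismatch
  r3: data parity 1, sent rp 1 → ok
  r4: data parity 0, sent rp 0 → ok
Recompute each column's even parity and compare to cp:
  c0: data parity 0, sent cp 0 → ok
  c1: data parity 1, sent cp 1 → ok
  c2: data parity 1, sent cp 0 → mismatch
Exactly one row (r2) and one column (c2) fail → the flipped bit is at their intersection.

row 2, column 2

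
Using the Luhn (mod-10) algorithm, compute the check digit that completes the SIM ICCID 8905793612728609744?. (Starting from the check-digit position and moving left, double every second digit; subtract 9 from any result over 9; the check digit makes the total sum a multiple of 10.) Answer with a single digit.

Partial digits right→left: 4 4 7 9 0 6 8 2 7 2 1 6 3 9 7 5 0 9 8
Double every second digit counting from the check-digit position (so the 1st, 3rd, 5th, ... of the partial from the right).
  doubled (with −9 where >9): 8 5 0 7 5 2 6 5 0 7 → sum 45
  kept as-is: 4 9 6 2 2 6 9 5 9 → sum 52
Total = 45 + 52 = 97.
Check digit = (10 − (97 mod 10)) mod 10 = 3.

3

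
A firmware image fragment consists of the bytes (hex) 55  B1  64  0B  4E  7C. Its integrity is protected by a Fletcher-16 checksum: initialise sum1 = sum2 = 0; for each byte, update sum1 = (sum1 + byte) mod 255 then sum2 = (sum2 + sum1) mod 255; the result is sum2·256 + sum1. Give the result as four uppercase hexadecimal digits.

Running sums (mod 255):
  after byte 0 (55): sum1=85, sum2=85
  after byte 1 (B1): sum1=7, sum2=92
  after byte 2 (64): sum1=107, sum2=199
  after byte 3 (0B): sum1=118, sum2=62
  after byte 4 (4E): sum1=196, sum2=3
  after byte 5 (7C): sum1=65, sum2=68
Checksum = sum2·256 + sum1 = 68·256 + 65 = 17473 = 0x4441.

4441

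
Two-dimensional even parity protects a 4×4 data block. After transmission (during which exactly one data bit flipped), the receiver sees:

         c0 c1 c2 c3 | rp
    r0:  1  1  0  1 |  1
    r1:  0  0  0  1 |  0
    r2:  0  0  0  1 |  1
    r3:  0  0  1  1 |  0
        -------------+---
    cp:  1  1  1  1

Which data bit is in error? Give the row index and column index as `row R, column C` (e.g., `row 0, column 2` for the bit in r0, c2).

row 1, column 3

Recompute each row's even parity and compare to rp:
  r0: data parity 1, sent rp 1 → ok
  r1: data parity 1, sent rp 0 → mismatch
  r2: data parity 1, sent rp 1 → ok
  r3: data parity 0, sent rp 0 → ok
Recompute each column's even parity and compare to cp:
  c0: data parity 1, sent cp 1 → ok
  c1: data parity 1, sent cp 1 → ok
  c2: data parity 1, sent cp 1 → ok
  c3: data parity 0, sent cp 1 → mismatch
Exactly one row (r1) and one column (c3) fail → the flipped bit is at their intersection.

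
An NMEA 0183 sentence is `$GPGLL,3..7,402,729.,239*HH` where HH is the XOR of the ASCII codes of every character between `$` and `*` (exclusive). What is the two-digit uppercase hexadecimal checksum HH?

48

XOR the ASCII codes of the payload characters:
  'G' = 0x47 → acc = 0x47
  'P' = 0x50 → acc = 0x17
  'G' = 0x47 → acc = 0x50
  'L' = 0x4C → acc = 0x1C
  'L' = 0x4C → acc = 0x50
  ',' = 0x2C → acc = 0x7C
  '3' = 0x33 → acc = 0x4F
  '.' = 0x2E → acc = 0x61
  '.' = 0x2E → acc = 0x4F
  '7' = 0x37 → acc = 0x78
  ',' = 0x2C → acc = 0x54
  '4' = 0x34 → acc = 0x60
  '0' = 0x30 → acc = 0x50
  '2' = 0x32 → acc = 0x62
  ',' = 0x2C → acc = 0x4E
  '7' = 0x37 → acc = 0x79
  '2' = 0x32 → acc = 0x4B
  '9' = 0x39 → acc = 0x72
  '.' = 0x2E → acc = 0x5C
  ',' = 0x2C → acc = 0x70
  '2' = 0x32 → acc = 0x42
  '3' = 0x33 → acc = 0x71
  '9' = 0x39 → acc = 0x48
Checksum = 0x48.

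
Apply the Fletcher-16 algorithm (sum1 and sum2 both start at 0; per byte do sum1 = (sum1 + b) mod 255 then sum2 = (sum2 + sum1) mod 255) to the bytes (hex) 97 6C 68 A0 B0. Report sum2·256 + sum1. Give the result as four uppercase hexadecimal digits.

D2BD

Running sums (mod 255):
  after byte 0 (97): sum1=151, sum2=151
  after byte 1 (6C): sum1=4, sum2=155
  after byte 2 (68): sum1=108, sum2=8
  after byte 3 (A0): sum1=13, sum2=21
  after byte 4 (B0): sum1=189, sum2=210
Checksum = sum2·256 + sum1 = 210·256 + 189 = 53949 = 0xD2BD.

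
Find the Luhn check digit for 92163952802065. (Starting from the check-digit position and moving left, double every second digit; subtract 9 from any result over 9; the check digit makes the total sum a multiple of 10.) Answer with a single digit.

Partial digits right→left: 5 6 0 2 0 8 2 5 9 3 6 1 2 9
Double every second digit counting from the check-digit position (so the 1st, 3rd, 5th, ... of the partial from the right).
  doubled (with −9 where >9): 1 0 0 4 9 3 4 → sum 21
  kept as-is: 6 2 8 5 3 1 9 → sum 34
Total = 21 + 34 = 55.
Check digit = (10 − (55 mod 10)) mod 10 = 5.

5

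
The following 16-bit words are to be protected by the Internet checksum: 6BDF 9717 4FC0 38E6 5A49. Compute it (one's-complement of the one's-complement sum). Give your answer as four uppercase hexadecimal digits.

One's-complement addition (fold any carry out of bit 15 back into bit 0):
  0x6BDF + 0x9717 = 0x102F6 → wrap carry → 0x02F7
  0x02F7 + 0x4FC0 = 0x052B7
  0x52B7 + 0x38E6 = 0x08B9D
  0x8B9D + 0x5A49 = 0x0E5E6
One's-complement sum = 0xE5E6.
Checksum = ~0xE5E6 & 0xFFFF = 0x1A19.

1A19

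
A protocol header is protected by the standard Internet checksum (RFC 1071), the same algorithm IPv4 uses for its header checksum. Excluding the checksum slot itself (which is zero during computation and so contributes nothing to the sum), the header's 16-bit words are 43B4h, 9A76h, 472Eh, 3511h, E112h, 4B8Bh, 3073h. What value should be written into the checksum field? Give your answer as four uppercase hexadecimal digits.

One's-complement addition (fold any carry out of bit 15 back into bit 0):
  0x43B4 + 0x9A76 = 0x0DE2A
  0xDE2A + 0x472E = 0x12558 → wrap carry → 0x2559
  0x2559 + 0x3511 = 0x05A6A
  0x5A6A + 0xE112 = 0x13B7C → wrap carry → 0x3B7D
  0x3B7D + 0x4B8B = 0x08708
  0x8708 + 0x3073 = 0x0B77B
One's-complement sum = 0xB77B.
Checksum = ~0xB77B & 0xFFFF = 0x4884.

4884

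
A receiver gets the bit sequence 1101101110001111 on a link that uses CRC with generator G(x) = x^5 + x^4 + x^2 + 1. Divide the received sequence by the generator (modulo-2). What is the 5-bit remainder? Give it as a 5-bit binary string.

Modulo-2 division of 1101101110001111 by 110101:
  pos 0: 110110 XOR 110101 = 000011
  pos 4: 111110 XOR 110101 = 001011
  pos 6: 101100 XOR 110101 = 011001
  pos 7: 110011 XOR 110101 = 000110
  pos 10: 110111 XOR 110101 = 000010
Remainder = 00010 (nonzero — an error is detected).

00010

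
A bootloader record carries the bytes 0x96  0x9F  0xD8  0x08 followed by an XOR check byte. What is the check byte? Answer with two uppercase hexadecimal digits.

D9

XOR the bytes together:
  start with 0x96
  0x96 ⊕ 0x9F = 0x09
  0x09 ⊕ 0xD8 = 0xD1
  0xD1 ⊕ 0x08 = 0xD9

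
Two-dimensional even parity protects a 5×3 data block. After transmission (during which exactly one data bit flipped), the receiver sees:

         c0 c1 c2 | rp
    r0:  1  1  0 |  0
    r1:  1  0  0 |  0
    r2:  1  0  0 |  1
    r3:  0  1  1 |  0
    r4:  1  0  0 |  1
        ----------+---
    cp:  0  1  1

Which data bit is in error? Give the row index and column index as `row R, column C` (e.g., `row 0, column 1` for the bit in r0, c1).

row 1, column 1

Recompute each row's even parity and compare to rp:
  r0: data parity 0, sent rp 0 → ok
  r1: data parity 1, sent rp 0 → mismatch
  r2: data parity 1, sent rp 1 → ok
  r3: data parity 0, sent rp 0 → ok
  r4: data parity 1, sent rp 1 → ok
Recompute each column's even parity and compare to cp:
  c0: data parity 0, sent cp 0 → ok
  c1: data parity 0, sent cp 1 → mismatch
  c2: data parity 1, sent cp 1 → ok
Exactly one row (r1) and one column (c1) fail → the flipped bit is at their intersection.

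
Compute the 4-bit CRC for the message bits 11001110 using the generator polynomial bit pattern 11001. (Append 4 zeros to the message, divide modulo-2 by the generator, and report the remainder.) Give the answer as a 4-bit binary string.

Append 4 zeros: 110011100000. Divide by 11001 (XOR where the leading bit is 1):
  pos 0: 11001 XOR 11001 = 00000
  pos 5: 11000 XOR 11001 = 00001
Remainder (last 4 bits) = 0100. This is the CRC / FCS.

0100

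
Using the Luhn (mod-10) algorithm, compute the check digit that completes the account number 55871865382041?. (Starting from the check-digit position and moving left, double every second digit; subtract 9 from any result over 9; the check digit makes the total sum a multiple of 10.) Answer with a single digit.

Partial digits right→left: 1 4 0 2 8 3 5 6 8 1 7 8 5 5
Double every second digit counting from the check-digit position (so the 1st, 3rd, 5th, ... of the partial from the right).
  doubled (with −9 where >9): 2 0 7 1 7 5 1 → sum 23
  kept as-is: 4 2 3 6 1 8 5 → sum 29
Total = 23 + 29 = 52.
Check digit = (10 − (52 mod 10)) mod 10 = 8.

8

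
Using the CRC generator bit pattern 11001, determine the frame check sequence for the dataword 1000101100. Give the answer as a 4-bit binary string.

Append 4 zeros: 10001011000000. Divide by 11001 (XOR where the leading bit is 1):
  pos 0: 10001 XOR 11001 = 01000
  pos 1: 10000 XOR 11001 = 01001
  pos 2: 10011 XOR 11001 = 01010
  pos 3: 10101 XOR 11001 = 01100
  pos 4: 11000 XOR 11001 = 00001
  pos 8: 10000 XOR 11001 = 01001
  pos 9: 10010 XOR 11001 = 01011
Remainder (last 4 bits) = 1011. This is the CRC / FCS.

1011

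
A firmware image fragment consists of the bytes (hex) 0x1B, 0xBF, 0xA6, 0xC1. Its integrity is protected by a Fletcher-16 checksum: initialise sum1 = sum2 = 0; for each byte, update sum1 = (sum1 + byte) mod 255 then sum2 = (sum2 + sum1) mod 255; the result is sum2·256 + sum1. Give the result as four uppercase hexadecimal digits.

BA43

Running sums (mod 255):
  after byte 0 (0x1B): sum1=27, sum2=27
  after byte 1 (0xBF): sum1=218, sum2=245
  after byte 2 (0xA6): sum1=129, sum2=119
  after byte 3 (0xC1): sum1=67, sum2=186
Checksum = sum2·256 + sum1 = 186·256 + 67 = 47683 = 0xBA43.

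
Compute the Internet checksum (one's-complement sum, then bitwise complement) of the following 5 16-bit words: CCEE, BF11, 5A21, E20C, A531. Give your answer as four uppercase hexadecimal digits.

One's-complement addition (fold any carry out of bit 15 back into bit 0):
  0xCCEE + 0xBF11 = 0x18BFF → wrap carry → 0x8C00
  0x8C00 + 0x5A21 = 0x0E621
  0xE621 + 0xE20C = 0x1C82D → wrap carry → 0xC82E
  0xC82E + 0xA531 = 0x16D5F → wrap carry → 0x6D60
One's-complement sum = 0x6D60.
Checksum = ~0x6D60 & 0xFFFF = 0x929F.

929F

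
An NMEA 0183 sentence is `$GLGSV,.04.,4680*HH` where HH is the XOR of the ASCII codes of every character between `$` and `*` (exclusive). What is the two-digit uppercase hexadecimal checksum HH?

XOR the ASCII codes of the payload characters:
  'G' = 0x47 → acc = 0x47
  'L' = 0x4C → acc = 0x0B
  'G' = 0x47 → acc = 0x4C
  'S' = 0x53 → acc = 0x1F
  'V' = 0x56 → acc = 0x49
  ',' = 0x2C → acc = 0x65
  '.' = 0x2E → acc = 0x4B
  '0' = 0x30 → acc = 0x7B
  '4' = 0x34 → acc = 0x4F
  '.' = 0x2E → acc = 0x61
  ',' = 0x2C → acc = 0x4D
  '4' = 0x34 → acc = 0x79
  '6' = 0x36 → acc = 0x4F
  '8' = 0x38 → acc = 0x77
  '0' = 0x30 → acc = 0x47
Checksum = 0x47.

47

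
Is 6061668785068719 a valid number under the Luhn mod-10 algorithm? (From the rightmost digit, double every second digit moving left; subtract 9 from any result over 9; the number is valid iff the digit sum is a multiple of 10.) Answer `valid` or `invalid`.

From the right, keep odd positions and double even positions (subtract 9 from any doubled value over 9):
  doubled (positions 2,4,...): 2 7 0 7 7 3 3 3 → sum 32
  kept (positions 1,3,...): 9 7 6 5 7 6 1 0 → sum 41
Total = 73.
73 mod 10 = 3, so the number is invalid.

invalid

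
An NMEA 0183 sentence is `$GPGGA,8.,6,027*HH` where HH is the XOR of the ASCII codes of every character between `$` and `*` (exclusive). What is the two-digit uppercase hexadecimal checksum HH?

XOR the ASCII codes of the payload characters:
  'G' = 0x47 → acc = 0x47
  'P' = 0x50 → acc = 0x17
  'G' = 0x47 → acc = 0x50
  'G' = 0x47 → acc = 0x17
  'A' = 0x41 → acc = 0x56
  ',' = 0x2C → acc = 0x7A
  '8' = 0x38 → acc = 0x42
  '.' = 0x2E → acc = 0x6C
  ',' = 0x2C → acc = 0x40
  '6' = 0x36 → acc = 0x76
  ',' = 0x2C → acc = 0x5A
  '0' = 0x30 → acc = 0x6A
  '2' = 0x32 → acc = 0x58
  '7' = 0x37 → acc = 0x6F
Checksum = 0x6F.

6F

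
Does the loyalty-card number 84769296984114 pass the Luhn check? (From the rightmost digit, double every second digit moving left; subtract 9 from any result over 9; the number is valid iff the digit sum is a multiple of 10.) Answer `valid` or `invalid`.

From the right, keep odd positions and double even positions (subtract 9 from any doubled value over 9):
  doubled (positions 2,4,...): 2 8 9 9 9 5 7 → sum 49
  kept (positions 1,3,...): 4 1 8 6 2 6 4 → sum 31
Total = 80.
80 mod 10 = 0, so the number is valid.

valid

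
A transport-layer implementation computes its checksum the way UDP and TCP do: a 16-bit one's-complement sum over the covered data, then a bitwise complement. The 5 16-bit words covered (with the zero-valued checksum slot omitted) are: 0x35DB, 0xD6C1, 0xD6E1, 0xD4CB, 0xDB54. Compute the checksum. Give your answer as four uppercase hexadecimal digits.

6C60

One's-complement addition (fold any carry out of bit 15 back into bit 0):
  0x35DB + 0xD6C1 = 0x10C9C → wrap carry → 0x0C9D
  0x0C9D + 0xD6E1 = 0x0E37E
  0xE37E + 0xD4CB = 0x1B849 → wrap carry → 0xB84A
  0xB84A + 0xDB54 = 0x1939E → wrap carry → 0x939F
One's-complement sum = 0x939F.
Checksum = ~0x939F & 0xFFFF = 0x6C60.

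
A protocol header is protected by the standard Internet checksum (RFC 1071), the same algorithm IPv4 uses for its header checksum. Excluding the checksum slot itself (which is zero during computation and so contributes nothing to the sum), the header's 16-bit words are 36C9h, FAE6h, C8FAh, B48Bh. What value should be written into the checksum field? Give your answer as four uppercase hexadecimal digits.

One's-complement addition (fold any carry out of bit 15 back into bit 0):
  0x36C9 + 0xFAE6 = 0x131AF → wrap carry → 0x31B0
  0x31B0 + 0xC8FA = 0x0FAAA
  0xFAAA + 0xB48B = 0x1AF35 → wrap carry → 0xAF36
One's-complement sum = 0xAF36.
Checksum = ~0xAF36 & 0xFFFF = 0x50C9.

50C9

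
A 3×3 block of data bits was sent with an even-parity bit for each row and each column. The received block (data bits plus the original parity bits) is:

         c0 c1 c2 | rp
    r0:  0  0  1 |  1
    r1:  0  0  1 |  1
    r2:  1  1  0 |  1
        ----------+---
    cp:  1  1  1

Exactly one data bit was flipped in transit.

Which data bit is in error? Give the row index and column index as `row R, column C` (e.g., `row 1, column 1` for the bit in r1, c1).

Recompute each row's even parity and compare to rp:
  r0: data parity 1, sent rp 1 → ok
  r1: data parity 1, sent rp 1 → ok
  r2: data parity 0, sent rp 1 → mismatch
Recompute each column's even parity and compare to cp:
  c0: data parity 1, sent cp 1 → ok
  c1: data parity 1, sent cp 1 → ok
  c2: data parity 0, sent cp 1 → mismatch
Exactly one row (r2) and one column (c2) fail → the flipped bit is at their intersection.

row 2, column 2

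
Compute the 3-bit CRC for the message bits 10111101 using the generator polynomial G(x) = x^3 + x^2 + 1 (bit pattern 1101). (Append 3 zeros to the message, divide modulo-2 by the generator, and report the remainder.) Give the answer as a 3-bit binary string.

Append 3 zeros: 10111101000. Divide by 1101 (XOR where the leading bit is 1):
  pos 0: 1011 XOR 1101 = 0110
  pos 1: 1101 XOR 1101 = 0000
  pos 5: 1010 XOR 1101 = 0111
  pos 6: 1110 XOR 1101 = 0011
Remainder (last 3 bits) = 110. This is the CRC / FCS.

110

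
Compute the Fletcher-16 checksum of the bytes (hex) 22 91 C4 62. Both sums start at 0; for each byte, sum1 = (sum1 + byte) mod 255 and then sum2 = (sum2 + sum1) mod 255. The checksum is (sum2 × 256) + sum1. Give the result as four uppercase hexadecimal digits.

29DA

Running sums (mod 255):
  after byte 0 (22): sum1=34, sum2=34
  after byte 1 (91): sum1=179, sum2=213
  after byte 2 (C4): sum1=120, sum2=78
  after byte 3 (62): sum1=218, sum2=41
Checksum = sum2·256 + sum1 = 41·256 + 218 = 10714 = 0x29DA.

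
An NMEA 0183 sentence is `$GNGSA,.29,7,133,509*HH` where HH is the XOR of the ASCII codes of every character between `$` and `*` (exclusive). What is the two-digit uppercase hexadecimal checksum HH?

XOR the ASCII codes of the payload characters:
  'G' = 0x47 → acc = 0x47
  'N' = 0x4E → acc = 0x09
  'G' = 0x47 → acc = 0x4E
  'S' = 0x53 → acc = 0x1D
  'A' = 0x41 → acc = 0x5C
  ',' = 0x2C → acc = 0x70
  '.' = 0x2E → acc = 0x5E
  '2' = 0x32 → acc = 0x6C
  '9' = 0x39 → acc = 0x55
  ',' = 0x2C → acc = 0x79
  '7' = 0x37 → acc = 0x4E
  ',' = 0x2C → acc = 0x62
  '1' = 0x31 → acc = 0x53
  '3' = 0x33 → acc = 0x60
  '3' = 0x33 → acc = 0x53
  ',' = 0x2C → acc = 0x7F
  '5' = 0x35 → acc = 0x4A
  '0' = 0x30 → acc = 0x7A
  '9' = 0x39 → acc = 0x43
Checksum = 0x43.

43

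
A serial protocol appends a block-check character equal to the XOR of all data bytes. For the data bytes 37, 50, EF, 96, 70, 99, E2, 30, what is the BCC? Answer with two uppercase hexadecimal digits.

25

XOR the bytes together:
  start with 0x37
  0x37 ⊕ 0x50 = 0x67
  0x67 ⊕ 0xEF = 0x88
  0x88 ⊕ 0x96 = 0x1E
  0x1E ⊕ 0x70 = 0x6E
  0x6E ⊕ 0x99 = 0xF7
  0xF7 ⊕ 0xE2 = 0x15
  0x15 ⊕ 0x30 = 0x25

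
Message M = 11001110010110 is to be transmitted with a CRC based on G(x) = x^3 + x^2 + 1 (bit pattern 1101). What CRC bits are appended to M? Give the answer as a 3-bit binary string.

Append 3 zeros: 11001110010110000. Divide by 1101 (XOR where the leading bit is 1):
  pos 0: 1100 XOR 1101 = 0001
  pos 3: 1111 XOR 1101 = 0010
  pos 5: 1000 XOR 1101 = 0101
  pos 6: 1011 XOR 1101 = 0110
  pos 7: 1100 XOR 1101 = 0001
  pos 10: 1110 XOR 1101 = 0011
  pos 12: 1100 XOR 1101 = 0001
Remainder (last 3 bits) = 010. This is the CRC / FCS.

010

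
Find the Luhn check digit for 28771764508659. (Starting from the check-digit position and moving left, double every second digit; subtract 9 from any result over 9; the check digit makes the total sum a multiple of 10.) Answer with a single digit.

Partial digits right→left: 9 5 6 8 0 5 4 6 7 1 7 7 8 2
Double every second digit counting from the check-digit position (so the 1st, 3rd, 5th, ... of the partial from the right).
  doubled (with −9 where >9): 9 3 0 8 5 5 7 → sum 37
  kept as-is: 5 8 5 6 1 7 2 → sum 34
Total = 37 + 34 = 71.
Check digit = (10 − (71 mod 10)) mod 10 = 9.

9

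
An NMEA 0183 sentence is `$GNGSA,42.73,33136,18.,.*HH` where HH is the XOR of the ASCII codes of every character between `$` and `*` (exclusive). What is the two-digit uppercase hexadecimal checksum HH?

XOR the ASCII codes of the payload characters:
  'G' = 0x47 → acc = 0x47
  'N' = 0x4E → acc = 0x09
  'G' = 0x47 → acc = 0x4E
  'S' = 0x53 → acc = 0x1D
  'A' = 0x41 → acc = 0x5C
  ',' = 0x2C → acc = 0x70
  '4' = 0x34 → acc = 0x44
  '2' = 0x32 → acc = 0x76
  '.' = 0x2E → acc = 0x58
  '7' = 0x37 → acc = 0x6F
  '3' = 0x33 → acc = 0x5C
  ',' = 0x2C → acc = 0x70
  '3' = 0x33 → acc = 0x43
  '3' = 0x33 → acc = 0x70
  '1' = 0x31 → acc = 0x41
  '3' = 0x33 → acc = 0x72
  '6' = 0x36 → acc = 0x44
  ',' = 0x2C → acc = 0x68
  '1' = 0x31 → acc = 0x59
  '8' = 0x38 → acc = 0x61
  '.' = 0x2E → acc = 0x4F
  ',' = 0x2C → acc = 0x63
  '.' = 0x2E → acc = 0x4D
Checksum = 0x4D.

4D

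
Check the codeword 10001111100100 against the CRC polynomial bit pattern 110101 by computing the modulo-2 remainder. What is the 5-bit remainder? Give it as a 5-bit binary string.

00111

Modulo-2 division of 10001111100100 by 110101:
  pos 0: 100011 XOR 110101 = 010110
  pos 1: 101101 XOR 110101 = 011000
  pos 2: 110001 XOR 110101 = 000100
  pos 5: 100100 XOR 110101 = 010001
  pos 6: 100011 XOR 110101 = 010110
  pos 7: 101100 XOR 110101 = 011001
  pos 8: 110010 XOR 110101 = 000111
Remainder = 00111 (nonzero — an error is detected).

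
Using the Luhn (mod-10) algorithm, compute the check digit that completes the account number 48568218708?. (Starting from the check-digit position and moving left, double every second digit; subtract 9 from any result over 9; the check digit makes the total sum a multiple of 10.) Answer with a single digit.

6

Partial digits right→left: 8 0 7 8 1 2 8 6 5 8 4
Double every second digit counting from the check-digit position (so the 1st, 3rd, 5th, ... of the partial from the right).
  doubled (with −9 where >9): 7 5 2 7 1 8 → sum 30
  kept as-is: 0 8 2 6 8 → sum 24
Total = 30 + 24 = 54.
Check digit = (10 − (54 mod 10)) mod 10 = 6.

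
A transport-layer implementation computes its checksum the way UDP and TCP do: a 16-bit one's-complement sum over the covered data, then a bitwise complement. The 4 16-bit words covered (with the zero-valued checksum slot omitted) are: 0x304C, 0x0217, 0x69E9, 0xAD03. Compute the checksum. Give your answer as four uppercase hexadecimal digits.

B6AF

One's-complement addition (fold any carry out of bit 15 back into bit 0):
  0x304C + 0x0217 = 0x03263
  0x3263 + 0x69E9 = 0x09C4C
  0x9C4C + 0xAD03 = 0x1494F → wrap carry → 0x4950
One's-complement sum = 0x4950.
Checksum = ~0x4950 & 0xFFFF = 0xB6AF.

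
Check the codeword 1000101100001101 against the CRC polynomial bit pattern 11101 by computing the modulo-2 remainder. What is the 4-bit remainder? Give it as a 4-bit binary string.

0100

Modulo-2 division of 1000101100001101 by 11101:
  pos 0: 10001 XOR 11101 = 01100
  pos 1: 11000 XOR 11101 = 00101
  pos 3: 10111 XOR 11101 = 01010
  pos 4: 10100 XOR 11101 = 01001
  pos 5: 10010 XOR 11101 = 01111
  pos 6: 11110 XOR 11101 = 00011
  pos 9: 11011 XOR 11101 = 00110
  pos 11: 11001 XOR 11101 = 00100
Remainder = 0100 (nonzero — an error is detected).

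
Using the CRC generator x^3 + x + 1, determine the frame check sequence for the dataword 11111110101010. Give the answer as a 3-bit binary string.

001

Append 3 zeros: 11111110101010000. Divide by 1011 (XOR where the leading bit is 1):
  pos 0: 1111 XOR 1011 = 0100
  pos 1: 1001 XOR 1011 = 0010
  pos 3: 1011 XOR 1011 = 0000
  pos 8: 1010 XOR 1011 = 0001
  pos 11: 1100 XOR 1011 = 0111
  pos 12: 1110 XOR 1011 = 0101
  pos 13: 1010 XOR 1011 = 0001
Remainder (last 3 bits) = 001. This is the CRC / FCS.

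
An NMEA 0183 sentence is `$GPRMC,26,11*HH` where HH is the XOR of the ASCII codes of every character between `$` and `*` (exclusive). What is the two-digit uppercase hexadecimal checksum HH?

4F

XOR the ASCII codes of the payload characters:
  'G' = 0x47 → acc = 0x47
  'P' = 0x50 → acc = 0x17
  'R' = 0x52 → acc = 0x45
  'M' = 0x4D → acc = 0x08
  'C' = 0x43 → acc = 0x4B
  ',' = 0x2C → acc = 0x67
  '2' = 0x32 → acc = 0x55
  '6' = 0x36 → acc = 0x63
  ',' = 0x2C → acc = 0x4F
  '1' = 0x31 → acc = 0x7E
  '1' = 0x31 → acc = 0x4F
Checksum = 0x4F.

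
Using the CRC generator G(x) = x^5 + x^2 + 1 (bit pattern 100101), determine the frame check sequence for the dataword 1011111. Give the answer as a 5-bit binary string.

Append 5 zeros: 101111100000. Divide by 100101 (XOR where the leading bit is 1):
  pos 0: 101111 XOR 100101 = 001010
  pos 2: 101010 XOR 100101 = 001111
  pos 4: 111100 XOR 100101 = 011001
  pos 5: 110010 XOR 100101 = 010111
  pos 6: 101110 XOR 100101 = 001011
Remainder (last 5 bits) = 01011. This is the CRC / FCS.

01011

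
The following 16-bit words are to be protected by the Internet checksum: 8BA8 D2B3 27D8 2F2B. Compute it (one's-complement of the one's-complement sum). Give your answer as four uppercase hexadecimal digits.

One's-complement addition (fold any carry out of bit 15 back into bit 0):
  0x8BA8 + 0xD2B3 = 0x15E5B → wrap carry → 0x5E5C
  0x5E5C + 0x27D8 = 0x08634
  0x8634 + 0x2F2B = 0x0B55F
One's-complement sum = 0xB55F.
Checksum = ~0xB55F & 0xFFFF = 0x4AA0.

4AA0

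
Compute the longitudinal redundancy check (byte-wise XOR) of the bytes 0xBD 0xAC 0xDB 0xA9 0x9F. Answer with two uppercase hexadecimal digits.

FC

XOR the bytes together:
  start with 0xBD
  0xBD ⊕ 0xAC = 0x11
  0x11 ⊕ 0xDB = 0xCA
  0xCA ⊕ 0xA9 = 0x63
  0x63 ⊕ 0x9F = 0xFC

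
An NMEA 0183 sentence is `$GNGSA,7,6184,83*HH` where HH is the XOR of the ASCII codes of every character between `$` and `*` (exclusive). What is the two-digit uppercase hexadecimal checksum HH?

XOR the ASCII codes of the payload characters:
  'G' = 0x47 → acc = 0x47
  'N' = 0x4E → acc = 0x09
  'G' = 0x47 → acc = 0x4E
  'S' = 0x53 → acc = 0x1D
  'A' = 0x41 → acc = 0x5C
  ',' = 0x2C → acc = 0x70
  '7' = 0x37 → acc = 0x47
  ',' = 0x2C → acc = 0x6B
  '6' = 0x36 → acc = 0x5D
  '1' = 0x31 → acc = 0x6C
  '8' = 0x38 → acc = 0x54
  '4' = 0x34 → acc = 0x60
  ',' = 0x2C → acc = 0x4C
  '8' = 0x38 → acc = 0x74
  '3' = 0x33 → acc = 0x47
Checksum = 0x47.

47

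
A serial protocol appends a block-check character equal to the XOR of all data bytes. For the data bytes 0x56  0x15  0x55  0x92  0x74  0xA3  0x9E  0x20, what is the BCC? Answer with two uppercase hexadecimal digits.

XOR the bytes together:
  start with 0x56
  0x56 ⊕ 0x15 = 0x43
  0x43 ⊕ 0x55 = 0x16
  0x16 ⊕ 0x92 = 0x84
  0x84 ⊕ 0x74 = 0xF0
  0xF0 ⊕ 0xA3 = 0x53
  0x53 ⊕ 0x9E = 0xCD
  0xCD ⊕ 0x20 = 0xED

ED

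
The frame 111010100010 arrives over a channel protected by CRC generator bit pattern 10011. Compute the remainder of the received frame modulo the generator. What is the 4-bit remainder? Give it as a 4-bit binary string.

1100

Modulo-2 division of 111010100010 by 10011:
  pos 0: 11101 XOR 10011 = 01110
  pos 1: 11100 XOR 10011 = 01111
  pos 2: 11111 XOR 10011 = 01100
  pos 3: 11000 XOR 10011 = 01011
  pos 4: 10110 XOR 10011 = 00101
  pos 6: 10101 XOR 10011 = 00110
Remainder = 1100 (nonzero — an error is detected).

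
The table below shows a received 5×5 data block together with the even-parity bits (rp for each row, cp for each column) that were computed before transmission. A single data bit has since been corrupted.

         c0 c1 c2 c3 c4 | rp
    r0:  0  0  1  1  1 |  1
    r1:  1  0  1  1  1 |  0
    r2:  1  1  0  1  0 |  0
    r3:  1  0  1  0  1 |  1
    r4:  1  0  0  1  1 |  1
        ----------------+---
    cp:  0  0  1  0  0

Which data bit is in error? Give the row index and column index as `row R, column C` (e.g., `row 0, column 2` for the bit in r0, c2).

Recompute each row's even parity and compare to rp:
  r0: data parity 1, sent rp 1 → ok
  r1: data parity 0, sent rp 0 → ok
  r2: data parity 1, sent rp 0 → mismatch
  r3: data parity 1, sent rp 1 → ok
  r4: data parity 1, sent rp 1 → ok
Recompute each column's even parity and compare to cp:
  c0: data parity 0, sent cp 0 → ok
  c1: data parity 1, sent cp 0 → mismatch
  c2: data parity 1, sent cp 1 → ok
  c3: data parity 0, sent cp 0 → ok
  c4: data parity 0, sent cp 0 → ok
Exactly one row (r2) and one column (c1) fail → the flipped bit is at their intersection.

row 2, column 1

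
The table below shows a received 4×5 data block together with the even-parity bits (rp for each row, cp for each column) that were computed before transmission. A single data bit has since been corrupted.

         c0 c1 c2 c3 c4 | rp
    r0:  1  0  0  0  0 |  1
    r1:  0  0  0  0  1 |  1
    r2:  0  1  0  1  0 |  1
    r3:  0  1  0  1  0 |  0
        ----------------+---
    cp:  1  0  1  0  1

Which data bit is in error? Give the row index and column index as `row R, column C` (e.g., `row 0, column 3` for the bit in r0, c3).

Recompute each row's even parity and compare to rp:
  r0: data parity 1, sent rp 1 → ok
  r1: data parity 1, sent rp 1 → ok
  r2: data parity 0, sent rp 1 → mismatch
  r3: data parity 0, sent rp 0 → ok
Recompute each column's even parity and compare to cp:
  c0: data parity 1, sent cp 1 → ok
  c1: data parity 0, sent cp 0 → ok
  c2: data parity 0, sent cp 1 → mismatch
  c3: data parity 0, sent cp 0 → ok
  c4: data parity 1, sent cp 1 → ok
Exactly one row (r2) and one column (c2) fail → the flipped bit is at their intersection.

row 2, column 2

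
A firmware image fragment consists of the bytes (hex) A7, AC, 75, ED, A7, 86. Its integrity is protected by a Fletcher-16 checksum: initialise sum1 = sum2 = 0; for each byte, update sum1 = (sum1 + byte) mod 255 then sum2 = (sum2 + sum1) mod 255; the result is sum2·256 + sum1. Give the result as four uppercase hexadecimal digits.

C2E5

Running sums (mod 255):
  after byte 0 (A7): sum1=167, sum2=167
  after byte 1 (AC): sum1=84, sum2=251
  after byte 2 (75): sum1=201, sum2=197
  after byte 3 (ED): sum1=183, sum2=125
  after byte 4 (A7): sum1=95, sum2=220
  after byte 5 (86): sum1=229, sum2=194
Checksum = sum2·256 + sum1 = 194·256 + 229 = 49893 = 0xC2E5.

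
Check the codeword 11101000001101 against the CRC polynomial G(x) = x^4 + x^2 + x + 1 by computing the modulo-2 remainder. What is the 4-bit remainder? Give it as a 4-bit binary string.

Modulo-2 division of 11101000001101 by 10111:
  pos 0: 11101 XOR 10111 = 01010
  pos 1: 10100 XOR 10111 = 00011
  pos 4: 11000 XOR 10111 = 01111
  pos 5: 11110 XOR 10111 = 01001
  pos 6: 10011 XOR 10111 = 00100
  pos 8: 10010 XOR 10111 = 00101
Remainder = 1011 (nonzero — an error is detected).

1011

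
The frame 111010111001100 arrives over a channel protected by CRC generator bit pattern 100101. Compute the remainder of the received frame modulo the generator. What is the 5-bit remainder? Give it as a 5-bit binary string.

00001

Modulo-2 division of 111010111001100 by 100101:
  pos 0: 111010 XOR 100101 = 011111
  pos 1: 111111 XOR 100101 = 011010
  pos 2: 110101 XOR 100101 = 010000
  pos 3: 100001 XOR 100101 = 000100
  pos 6: 100001 XOR 100101 = 000100
  pos 9: 100100 XOR 100101 = 000001
Remainder = 00001 (nonzero — an error is detected).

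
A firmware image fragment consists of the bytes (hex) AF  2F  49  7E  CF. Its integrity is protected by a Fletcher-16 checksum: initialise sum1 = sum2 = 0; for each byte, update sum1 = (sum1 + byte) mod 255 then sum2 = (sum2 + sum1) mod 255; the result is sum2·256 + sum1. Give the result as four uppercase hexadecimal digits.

Running sums (mod 255):
  after byte 0 (AF): sum1=175, sum2=175
  after byte 1 (2F): sum1=222, sum2=142
  after byte 2 (49): sum1=40, sum2=182
  after byte 3 (7E): sum1=166, sum2=93
  after byte 4 (CF): sum1=118, sum2=211
Checksum = sum2·256 + sum1 = 211·256 + 118 = 54134 = 0xD376.

D376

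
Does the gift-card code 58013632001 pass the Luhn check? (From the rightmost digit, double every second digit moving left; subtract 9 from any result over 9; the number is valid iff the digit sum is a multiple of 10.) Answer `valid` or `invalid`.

From the right, keep odd positions and double even positions (subtract 9 from any doubled value over 9):
  doubled (positions 2,4,...): 0 4 3 2 7 → sum 16
  kept (positions 1,3,...): 1 0 3 3 0 5 → sum 12
Total = 28.
28 mod 10 = 8, so the number is invalid.

invalid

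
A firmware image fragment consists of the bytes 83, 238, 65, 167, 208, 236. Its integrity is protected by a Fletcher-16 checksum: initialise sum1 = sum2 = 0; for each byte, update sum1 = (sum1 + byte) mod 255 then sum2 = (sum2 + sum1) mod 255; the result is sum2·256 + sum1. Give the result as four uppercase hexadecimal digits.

29E8

Running sums (mod 255):
  after byte 0 (83): sum1=83, sum2=83
  after byte 1 (238): sum1=66, sum2=149
  after byte 2 (65): sum1=131, sum2=25
  after byte 3 (167): sum1=43, sum2=68
  after byte 4 (208): sum1=251, sum2=64
  after byte 5 (236): sum1=232, sum2=41
Checksum = sum2·256 + sum1 = 41·256 + 232 = 10728 = 0x29E8.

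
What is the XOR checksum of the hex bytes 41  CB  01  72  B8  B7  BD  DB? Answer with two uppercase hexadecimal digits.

90

XOR the bytes together:
  start with 0x41
  0x41 ⊕ 0xCB = 0x8A
  0x8A ⊕ 0x01 = 0x8B
  0x8B ⊕ 0x72 = 0xF9
  0xF9 ⊕ 0xB8 = 0x41
  0x41 ⊕ 0xB7 = 0xF6
  0xF6 ⊕ 0xBD = 0x4B
  0x4B ⊕ 0xDB = 0x90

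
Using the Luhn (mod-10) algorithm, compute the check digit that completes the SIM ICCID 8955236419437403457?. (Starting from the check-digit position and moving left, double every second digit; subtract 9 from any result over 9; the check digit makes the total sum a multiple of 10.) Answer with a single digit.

2

Partial digits right→left: 7 5 4 3 0 4 7 3 4 9 1 4 6 3 2 5 5 9 8
Double every second digit counting from the check-digit position (so the 1st, 3rd, 5th, ... of the partial from the right).
  doubled (with −9 where >9): 5 8 0 5 8 2 3 4 1 7 → sum 43
  kept as-is: 5 3 4 3 9 4 3 5 9 → sum 45
Total = 43 + 45 = 88.
Check digit = (10 − (88 mod 10)) mod 10 = 2.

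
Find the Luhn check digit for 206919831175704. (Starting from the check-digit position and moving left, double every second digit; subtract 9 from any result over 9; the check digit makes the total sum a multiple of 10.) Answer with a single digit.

7

Partial digits right→left: 4 0 7 5 7 1 1 3 8 9 1 9 6 0 2
Double every second digit counting from the check-digit position (so the 1st, 3rd, 5th, ... of the partial from the right).
  doubled (with −9 where >9): 8 5 5 2 7 2 3 4 → sum 36
  kept as-is: 0 5 1 3 9 9 0 → sum 27
Total = 36 + 27 = 63.
Check digit = (10 − (63 mod 10)) mod 10 = 7.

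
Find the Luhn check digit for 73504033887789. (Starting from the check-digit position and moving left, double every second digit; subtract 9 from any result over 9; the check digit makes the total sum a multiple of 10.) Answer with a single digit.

5

Partial digits right→left: 9 8 7 7 8 8 3 3 0 4 0 5 3 7
Double every second digit counting from the check-digit position (so the 1st, 3rd, 5th, ... of the partial from the right).
  doubled (with −9 where >9): 9 5 7 6 0 0 6 → sum 33
  kept as-is: 8 7 8 3 4 5 7 → sum 42
Total = 33 + 42 = 75.
Check digit = (10 − (75 mod 10)) mod 10 = 5.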